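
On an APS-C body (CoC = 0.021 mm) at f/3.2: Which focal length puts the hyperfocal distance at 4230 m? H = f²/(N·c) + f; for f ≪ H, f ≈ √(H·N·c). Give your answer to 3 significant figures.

From H = f²/(N·c) + f, with f ≪ H: f ≈ √(H·N·c) = √(4230000 × 3.2 × 0.021) = √284256 ≈ 533.2 mm.
The +f correction barely moves this — solving exactly, f² + N·c·f − N·c·H = 0 ⇒ f = (−N·c + √((N·c)² + 4·N·c·H))/2 = (−0.0672 + √1137024)/2 ≈ 533.12 mm, so f ≈ 533 mm.

533 mm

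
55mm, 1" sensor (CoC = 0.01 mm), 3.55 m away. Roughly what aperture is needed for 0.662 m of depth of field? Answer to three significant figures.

Write h = H − f = f²/(N·c). The thin-lens limits are Dn = s·h/(h + (s−f)) and Df = s·h/(h − (s−f)), so DoF = Df − Dn = 2·s·(s−f)·h / (h² − (s−f)²).
That is a quadratic in h: DoF·h² − 2·s·(s−f)·h − DoF·(s−f)² = 0 ⇒ h = (s−f)·(s + √(s² + DoF²)) / DoF = 3495 × (3550 + √(3550² + 662²)) / 662 = 3495 × (3550 + 3611.20) / 662 ≈ 37807 mm.
Then N = f²/(c·h) = 55² / (0.01 × 37807) = 3025 / 378.07 ≈ 8.

f/8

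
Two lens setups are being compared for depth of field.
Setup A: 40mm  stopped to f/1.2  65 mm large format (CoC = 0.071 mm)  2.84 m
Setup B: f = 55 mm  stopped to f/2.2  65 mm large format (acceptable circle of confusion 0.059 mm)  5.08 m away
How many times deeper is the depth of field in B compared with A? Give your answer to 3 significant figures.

2.65

Setup A: H = 40²/(1.2×0.071) + 40 ≈ 18819.3 mm; DoF = Df − Dn = 3337.64 − 2471.50 ≈ 866.14 mm.
Setup B: H = 55²/(2.2×0.059) + 55 ≈ 23360.1 mm; DoF = Df − Dn = 6476.4 − 4178.9 ≈ 2297.5 mm.
Ratio = 2297.5 / 866.14 ≈ 2.65.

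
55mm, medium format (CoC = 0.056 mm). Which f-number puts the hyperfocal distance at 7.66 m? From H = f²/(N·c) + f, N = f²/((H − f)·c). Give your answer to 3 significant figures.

f/7.10

Rearrange H = f²/(N·c) + f for N: N = f² / ((H − f)·c).
N = 55² / ((7660 − 55) × 0.056) = 3025 / 425.9 ≈ 7.10.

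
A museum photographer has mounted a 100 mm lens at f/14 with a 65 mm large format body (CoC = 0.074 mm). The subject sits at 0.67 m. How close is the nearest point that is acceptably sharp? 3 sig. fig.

0.633 m

Hyperfocal distance H = f²/(N·c) + f = 100²/(14 × 0.074) + 100 = 10000/1.036 + 100 ≈ 9752.5 mm ≈ 9.753 m.
Near limit Dn = s·(H − f)/(H + s − 2f) = 670 × (9752.5 − 100) / (9752.5 + 670 − 2 × 100) = 670 × 9652.5 / 10222.5 ≈ 632.64 mm ≈ 0.633 m.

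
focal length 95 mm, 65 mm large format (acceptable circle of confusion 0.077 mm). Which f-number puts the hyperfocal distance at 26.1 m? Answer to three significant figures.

Rearrange H = f²/(N·c) + f for N: N = f² / ((H − f)·c).
N = 95² / ((26100 − 95) × 0.077) = 9025 / 2002 ≈ 4.51.

f/4.51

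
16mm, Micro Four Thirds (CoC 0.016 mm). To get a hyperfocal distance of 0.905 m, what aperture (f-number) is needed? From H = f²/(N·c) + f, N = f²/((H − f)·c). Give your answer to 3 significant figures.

Rearrange H = f²/(N·c) + f for N: N = f² / ((H − f)·c).
N = 16² / ((905 − 16) × 0.016) = 256 / 14.22 ≈ 18.

f/18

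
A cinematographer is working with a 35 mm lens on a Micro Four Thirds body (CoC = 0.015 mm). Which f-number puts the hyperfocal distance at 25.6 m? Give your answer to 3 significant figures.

Rearrange H = f²/(N·c) + f for N: N = f² / ((H − f)·c).
N = 35² / ((25600 − 35) × 0.015) = 1225 / 383.5 ≈ 3.19.

f/3.19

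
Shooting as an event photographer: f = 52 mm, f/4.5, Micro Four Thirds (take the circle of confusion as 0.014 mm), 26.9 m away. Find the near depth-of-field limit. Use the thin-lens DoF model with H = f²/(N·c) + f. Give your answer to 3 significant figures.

Hyperfocal distance H = f²/(N·c) + f = 52²/(4.5 × 0.014) + 52 = 2704/0.063 + 52 ≈ 42972.6 mm ≈ 42.97 m.
Near limit Dn = s·(H − f)/(H + s − 2f) = 26900 × (42972.6 − 52) / (42972.6 + 26900 − 2 × 52) = 26900 × 42920.6 / 69768.6 ≈ 16548 mm ≈ 16.5 m.

16.5 m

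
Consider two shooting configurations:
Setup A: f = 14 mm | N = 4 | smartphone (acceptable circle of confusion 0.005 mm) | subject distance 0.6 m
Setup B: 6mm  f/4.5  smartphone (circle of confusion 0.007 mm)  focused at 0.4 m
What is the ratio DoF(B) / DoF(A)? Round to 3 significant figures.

Setup A: H = 14²/(4×0.005) + 14 ≈ 9814.0 mm; DoF = Df − Dn = 638.159 − 566.147 ≈ 72.012 mm.
Setup B: H = 6²/(4.5×0.007) + 6 ≈ 1148.9 mm; DoF = Df − Dn = 610.45 − 297.45 ≈ 313.00 mm.
Ratio = 313.00 / 72.012 ≈ 4.35.

4.35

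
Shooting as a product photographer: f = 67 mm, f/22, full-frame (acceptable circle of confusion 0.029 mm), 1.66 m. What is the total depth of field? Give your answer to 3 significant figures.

0.792 m

Hyperfocal distance H = f²/(N·c) + f = 67²/(22 × 0.029) + 67 = 4489/0.638 + 67 ≈ 7103.1 mm ≈ 7.103 m.
Near limit Dn = s·(H − f)/(H + s − 2f) = 1660 × (7103.1 − 67) / (7103.1 + 1660 − 2 × 67) = 1660 × 7036.1 / 8629.1 ≈ 1353.55 mm.
Far limit Df = s·(H − f)/(H − s) = 1660 × (7103.1 − 67) / (7103.1 − 1660) = 1660 × 7036.1 / 5443.1 ≈ 2145.83 mm.
Depth of field = Df − Dn = 2145.83 − 1353.55 ≈ 792.28 mm ≈ 0.792 m.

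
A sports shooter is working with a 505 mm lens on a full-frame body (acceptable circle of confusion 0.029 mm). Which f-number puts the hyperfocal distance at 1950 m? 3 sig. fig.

f/4.51

Rearrange H = f²/(N·c) + f for N: N = f² / ((H − f)·c).
N = 505² / ((1950000 − 505) × 0.029) = 255025 / 56535 ≈ 4.51.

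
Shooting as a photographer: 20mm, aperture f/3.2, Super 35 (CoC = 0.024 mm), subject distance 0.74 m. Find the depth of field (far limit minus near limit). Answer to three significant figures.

209 mm

Hyperfocal distance H = f²/(N·c) + f = 20²/(3.2 × 0.024) + 20 = 400/0.0768 + 20 ≈ 5228.3 mm ≈ 5.228 m.
Near limit Dn = s·(H − f)/(H + s − 2f) = 740 × (5228.3 − 20) / (5228.3 + 740 − 2 × 20) = 740 × 5208.3 / 5928.3 ≈ 650.13 mm.
Far limit Df = s·(H − f)/(H − s) = 740 × (5228.3 − 20) / (5228.3 − 740) = 740 × 5208.3 / 4488.3 ≈ 858.71 mm.
Depth of field = Df − Dn = 858.71 − 650.13 ≈ 208.58 mm.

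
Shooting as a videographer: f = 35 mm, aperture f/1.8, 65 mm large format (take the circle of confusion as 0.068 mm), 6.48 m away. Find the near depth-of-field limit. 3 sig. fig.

3.94 m

Hyperfocal distance H = f²/(N·c) + f = 35²/(1.8 × 0.068) + 35 = 1225/0.1224 + 35 ≈ 10043.2 mm ≈ 10.04 m.
Near limit Dn = s·(H − f)/(H + s − 2f) = 6480 × (10043.2 − 35) / (10043.2 + 6480 − 2 × 35) = 6480 × 10008.2 / 16453.2 ≈ 3941.7 mm ≈ 3.94 m.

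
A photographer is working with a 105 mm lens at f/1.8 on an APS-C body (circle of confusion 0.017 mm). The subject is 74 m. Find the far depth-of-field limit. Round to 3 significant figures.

93.1 m

Hyperfocal distance H = f²/(N·c) + f = 105²/(1.8 × 0.017) + 105 = 11025/0.0306 + 105 ≈ 360399.1 mm ≈ 360.4 m.
Far limit Df = s·(H − f)/(H − s) = 74000 × (360399.1 − 105) / (360399.1 − 74000) = 74000 × 360294.1 / 286399.1 ≈ 93093 mm ≈ 93.1 m.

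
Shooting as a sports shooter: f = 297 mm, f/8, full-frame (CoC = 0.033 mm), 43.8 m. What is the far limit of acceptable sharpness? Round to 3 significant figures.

Hyperfocal distance H = f²/(N·c) + f = 297²/(8 × 0.033) + 297 = 88209/0.264 + 297 ≈ 334422.0 mm ≈ 334.4 m.
Far limit Df = s·(H − f)/(H − s) = 43800 × (334422.0 − 297) / (334422.0 − 43800) = 43800 × 334125.0 / 290622.0 ≈ 50356 mm ≈ 50.4 m.

50.4 m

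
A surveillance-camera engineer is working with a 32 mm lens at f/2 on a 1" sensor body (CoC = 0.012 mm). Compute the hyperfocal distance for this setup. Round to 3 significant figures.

42.7 m

Hyperfocal distance H = f²/(N·c) + f = 32²/(2 × 0.012) + 32 = 1024/0.024 + 32 ≈ 42698.7 mm ≈ 42.7 m.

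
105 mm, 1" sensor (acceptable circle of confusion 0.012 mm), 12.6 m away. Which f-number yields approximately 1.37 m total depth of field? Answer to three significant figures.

f/3.99

Write h = H − f = f²/(N·c). The thin-lens limits are Dn = s·h/(h + (s−f)) and Df = s·h/(h − (s−f)), so DoF = Df − Dn = 2·s·(s−f)·h / (h² − (s−f)²).
That is a quadratic in h: DoF·h² − 2·s·(s−f)·h − DoF·(s−f)² = 0 ⇒ h = (s−f)·(s + √(s² + DoF²)) / DoF = 12495 × (12600 + √(12600² + 1370²)) / 1370 = 12495 × (12600 + 12674.3) / 1370 ≈ 230512 mm.
Then N = f²/(c·h) = 105² / (0.012 × 230512) = 11025 / 2766.1 ≈ 3.99.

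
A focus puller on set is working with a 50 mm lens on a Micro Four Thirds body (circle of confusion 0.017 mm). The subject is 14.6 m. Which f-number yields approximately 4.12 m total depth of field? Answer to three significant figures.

f/1.40

Write h = H − f = f²/(N·c). The thin-lens limits are Dn = s·h/(h + (s−f)) and Df = s·h/(h − (s−f)), so DoF = Df − Dn = 2·s·(s−f)·h / (h² − (s−f)²).
That is a quadratic in h: DoF·h² − 2·s·(s−f)·h − DoF·(s−f)² = 0 ⇒ h = (s−f)·(s + √(s² + DoF²)) / DoF = 14550 × (14600 + √(14600² + 4120²)) / 4120 = 14550 × (14600 + 15170.2) / 4120 ≈ 105135 mm.
Then N = f²/(c·h) = 50² / (0.017 × 105135) = 2500 / 1787.3 ≈ 1.40.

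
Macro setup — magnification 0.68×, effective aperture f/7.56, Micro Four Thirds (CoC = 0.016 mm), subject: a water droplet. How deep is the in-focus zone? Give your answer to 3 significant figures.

At magnification m, DoF ≈ 2·N_eff·c/m² = 2 × 7.56 × 0.016 / 0.68² = 0.2419 / 0.4624 ≈ 0.523 mm.

0.523 mm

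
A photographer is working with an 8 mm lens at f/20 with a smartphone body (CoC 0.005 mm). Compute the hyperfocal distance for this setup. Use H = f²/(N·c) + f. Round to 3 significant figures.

0.648 m

Hyperfocal distance H = f²/(N·c) + f = 8²/(20 × 0.005) + 8 = 64/0.1 + 8 ≈ 648.0 mm ≈ 0.648 m.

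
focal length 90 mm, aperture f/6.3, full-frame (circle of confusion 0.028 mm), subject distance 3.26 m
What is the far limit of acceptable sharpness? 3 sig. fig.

Hyperfocal distance H = f²/(N·c) + f = 90²/(6.3 × 0.028) + 90 = 8100/0.1764 + 90 ≈ 46008.4 mm ≈ 46.01 m.
Far limit Df = s·(H − f)/(H − s) = 3260 × (46008.4 − 90) / (46008.4 − 3260) = 3260 × 45918.4 / 42748.4 ≈ 3501.7 mm ≈ 3.50 m.

3.50 m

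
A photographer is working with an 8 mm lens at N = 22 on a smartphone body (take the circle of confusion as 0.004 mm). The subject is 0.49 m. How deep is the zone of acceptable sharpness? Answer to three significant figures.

1.16 m

Hyperfocal distance H = f²/(N·c) + f = 8²/(22 × 0.004) + 8 = 64/0.088 + 8 ≈ 735.3 mm ≈ 0.735 m.
Near limit Dn = s·(H − f)/(H + s − 2f) = 490 × (735.3 − 8) / (735.3 + 490 − 2 × 8) = 490 × 727.3 / 1209.3 ≈ 294.7 mm.
Far limit Df = s·(H − f)/(H − s) = 490 × (735.3 − 8) / (735.3 − 490) = 490 × 727.3 / 245.3 ≈ 1452.9 mm.
Depth of field = Df − Dn = 1452.9 − 294.7 ≈ 1158.2 mm ≈ 1.16 m.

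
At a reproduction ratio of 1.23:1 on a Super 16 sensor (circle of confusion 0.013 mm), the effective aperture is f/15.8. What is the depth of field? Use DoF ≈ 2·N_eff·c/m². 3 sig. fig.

At magnification m, DoF ≈ 2·N_eff·c/m² = 2 × 15.8 × 0.013 / 1.23² = 0.4108 / 1.513 ≈ 0.272 mm.

0.272 mm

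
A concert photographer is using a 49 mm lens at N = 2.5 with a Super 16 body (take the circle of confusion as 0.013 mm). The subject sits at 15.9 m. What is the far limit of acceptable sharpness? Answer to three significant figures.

20.2 m

Hyperfocal distance H = f²/(N·c) + f = 49²/(2.5 × 0.013) + 49 = 2401/0.0325 + 49 ≈ 73925.9 mm ≈ 73.93 m.
Far limit Df = s·(H − f)/(H − s) = 15900 × (73925.9 − 49) / (73925.9 − 15900) = 15900 × 73876.9 / 58025.9 ≈ 20243 mm ≈ 20.2 m.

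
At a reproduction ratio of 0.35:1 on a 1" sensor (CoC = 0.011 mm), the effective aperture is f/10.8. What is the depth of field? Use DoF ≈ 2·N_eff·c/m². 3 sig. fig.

1.94 mm

At magnification m, DoF ≈ 2·N_eff·c/m² = 2 × 10.8 × 0.011 / 0.35² = 0.2376 / 0.1225 ≈ 1.94 mm.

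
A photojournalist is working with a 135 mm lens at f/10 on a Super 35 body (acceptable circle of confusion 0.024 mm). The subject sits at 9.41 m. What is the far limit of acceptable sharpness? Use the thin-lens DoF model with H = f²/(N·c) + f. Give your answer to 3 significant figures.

Hyperfocal distance H = f²/(N·c) + f = 135²/(10 × 0.024) + 135 = 18225/0.24 + 135 ≈ 76072.5 mm ≈ 76.07 m.
Far limit Df = s·(H − f)/(H − s) = 9410 × (76072.5 − 135) / (76072.5 − 9410) = 9410 × 75937.5 / 66662.5 ≈ 10719 mm ≈ 10.7 m.

10.7 m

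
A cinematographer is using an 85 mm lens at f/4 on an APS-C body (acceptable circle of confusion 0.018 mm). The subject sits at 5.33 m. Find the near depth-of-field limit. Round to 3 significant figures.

5.07 m

Hyperfocal distance H = f²/(N·c) + f = 85²/(4 × 0.018) + 85 = 7225/0.072 + 85 ≈ 100432.2 mm ≈ 100.4 m.
Near limit Dn = s·(H − f)/(H + s − 2f) = 5330 × (100432.2 − 85) / (100432.2 + 5330 − 2 × 85) = 5330 × 100347.2 / 105592.2 ≈ 5065.2 mm ≈ 5.07 m.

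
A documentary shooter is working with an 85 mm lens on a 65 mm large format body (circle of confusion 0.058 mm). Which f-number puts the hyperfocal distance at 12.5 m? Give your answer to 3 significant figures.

Rearrange H = f²/(N·c) + f for N: N = f² / ((H − f)·c).
N = 85² / ((12500 − 85) × 0.058) = 7225 / 720.1 ≈ 10.

f/10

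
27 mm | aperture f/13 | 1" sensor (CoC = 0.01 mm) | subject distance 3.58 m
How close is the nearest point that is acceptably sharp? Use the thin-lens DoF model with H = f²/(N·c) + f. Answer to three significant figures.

Hyperfocal distance H = f²/(N·c) + f = 27²/(13 × 0.01) + 27 = 729/0.13 + 27 ≈ 5634.7 mm ≈ 5.635 m.
Near limit Dn = s·(H − f)/(H + s − 2f) = 3580 × (5634.7 − 27) / (5634.7 + 3580 − 2 × 27) = 3580 × 5607.7 / 9160.7 ≈ 2191.5 mm ≈ 2.19 m.

2.19 m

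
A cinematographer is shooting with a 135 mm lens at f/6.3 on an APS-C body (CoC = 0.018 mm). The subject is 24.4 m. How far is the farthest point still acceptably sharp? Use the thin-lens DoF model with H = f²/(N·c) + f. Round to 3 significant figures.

28.7 m

Hyperfocal distance H = f²/(N·c) + f = 135²/(6.3 × 0.018) + 135 = 18225/0.1134 + 135 ≈ 160849.3 mm ≈ 160.8 m.
Far limit Df = s·(H − f)/(H − s) = 24400 × (160849.3 − 135) / (160849.3 − 24400) = 24400 × 160714.3 / 136449.3 ≈ 28739 mm ≈ 28.7 m.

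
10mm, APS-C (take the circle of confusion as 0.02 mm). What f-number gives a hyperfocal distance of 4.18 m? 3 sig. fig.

f/1.20

Rearrange H = f²/(N·c) + f for N: N = f² / ((H − f)·c).
N = 10² / ((4180 − 10) × 0.02) = 100 / 83.40 ≈ 1.20.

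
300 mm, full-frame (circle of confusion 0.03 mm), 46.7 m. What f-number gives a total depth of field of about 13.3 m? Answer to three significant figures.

f/9.03

Write h = H − f = f²/(N·c). The thin-lens limits are Dn = s·h/(h + (s−f)) and Df = s·h/(h − (s−f)), so DoF = Df − Dn = 2·s·(s−f)·h / (h² − (s−f)²).
That is a quadratic in h: DoF·h² − 2·s·(s−f)·h − DoF·(s−f)² = 0 ⇒ h = (s−f)·(s + √(s² + DoF²)) / DoF = 46400 × (46700 + √(46700² + 13300²)) / 13300 = 46400 × (46700 + 48557.0) / 13300 ≈ 332325 mm.
Then N = f²/(c·h) = 300² / (0.03 × 332325) = 90000 / 9969.8 ≈ 9.03.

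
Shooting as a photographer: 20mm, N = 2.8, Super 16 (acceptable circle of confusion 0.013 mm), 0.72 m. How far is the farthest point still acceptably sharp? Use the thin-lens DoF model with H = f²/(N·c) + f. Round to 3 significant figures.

Hyperfocal distance H = f²/(N·c) + f = 20²/(2.8 × 0.013) + 20 = 400/0.0364 + 20 ≈ 11009.0 mm ≈ 11.01 m.
Far limit Df = s·(H − f)/(H − s) = 720 × (11009.0 − 20) / (11009.0 − 720) = 720 × 10989.0 / 10289.0 ≈ 768.98 mm ≈ 0.769 m.

0.769 m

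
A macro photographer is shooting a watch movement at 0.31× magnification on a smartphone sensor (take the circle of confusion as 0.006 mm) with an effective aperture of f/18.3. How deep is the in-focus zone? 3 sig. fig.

At magnification m, DoF ≈ 2·N_eff·c/m² = 2 × 18.3 × 0.006 / 0.31² = 0.2196 / 0.0961 ≈ 2.29 mm.

2.29 mm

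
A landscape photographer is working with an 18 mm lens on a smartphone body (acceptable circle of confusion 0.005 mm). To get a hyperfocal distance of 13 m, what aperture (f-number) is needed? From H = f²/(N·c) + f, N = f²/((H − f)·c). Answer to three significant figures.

Rearrange H = f²/(N·c) + f for N: N = f² / ((H − f)·c).
N = 18² / ((13000 − 18) × 0.005) = 324 / 64.91 ≈ 4.99.

f/4.99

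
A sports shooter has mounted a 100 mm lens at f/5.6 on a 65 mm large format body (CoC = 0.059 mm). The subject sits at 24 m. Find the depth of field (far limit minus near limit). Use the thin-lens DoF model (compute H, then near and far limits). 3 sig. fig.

101 m

Hyperfocal distance H = f²/(N·c) + f = 100²/(5.6 × 0.059) + 100 = 10000/0.3304 + 100 ≈ 30366.3 mm ≈ 30.37 m.
Near limit Dn = s·(H − f)/(H + s − 2f) = 24000 × (30366.3 − 100) / (30366.3 + 24000 − 2 × 100) = 24000 × 30266.3 / 54166.3 ≈ 13410 mm.
Far limit Df = s·(H − f)/(H − s) = 24000 × (30366.3 − 100) / (30366.3 − 24000) = 24000 × 30266.3 / 6366.3 ≈ 114099 mm.
Depth of field = Df − Dn = 114099 − 13410 ≈ 100689 mm ≈ 101 m.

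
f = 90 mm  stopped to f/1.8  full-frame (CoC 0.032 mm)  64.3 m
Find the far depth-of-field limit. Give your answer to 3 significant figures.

118 m

Hyperfocal distance H = f²/(N·c) + f = 90²/(1.8 × 0.032) + 90 = 8100/0.0576 + 90 ≈ 140715.0 mm ≈ 140.7 m.
Far limit Df = s·(H − f)/(H − s) = 64300 × (140715.0 − 90) / (140715.0 − 64300) = 64300 × 140625.0 / 76415.0 ≈ 118330 mm ≈ 118 m.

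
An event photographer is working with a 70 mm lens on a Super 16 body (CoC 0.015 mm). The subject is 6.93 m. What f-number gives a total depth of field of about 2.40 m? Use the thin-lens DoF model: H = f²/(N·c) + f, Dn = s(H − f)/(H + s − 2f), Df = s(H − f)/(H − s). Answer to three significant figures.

Write h = H − f = f²/(N·c). The thin-lens limits are Dn = s·h/(h + (s−f)) and Df = s·h/(h − (s−f)), so DoF = Df − Dn = 2·s·(s−f)·h / (h² − (s−f)²).
That is a quadratic in h: DoF·h² − 2·s·(s−f)·h − DoF·(s−f)² = 0 ⇒ h = (s−f)·(s + √(s² + DoF²)) / DoF = 6860 × (6930 + √(6930² + 2400²)) / 2400 = 6860 × (6930 + 7333.82) / 2400 ≈ 40771 mm.
Then N = f²/(c·h) = 70² / (0.015 × 40771) = 4900 / 611.56 ≈ 8.01.

f/8.01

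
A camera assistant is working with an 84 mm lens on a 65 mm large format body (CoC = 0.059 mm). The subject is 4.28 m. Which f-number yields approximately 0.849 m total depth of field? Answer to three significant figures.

f/2.80

Write h = H − f = f²/(N·c). The thin-lens limits are Dn = s·h/(h + (s−f)) and Df = s·h/(h − (s−f)), so DoF = Df − Dn = 2·s·(s−f)·h / (h² − (s−f)²).
That is a quadratic in h: DoF·h² − 2·s·(s−f)·h − DoF·(s−f)² = 0 ⇒ h = (s−f)·(s + √(s² + DoF²)) / DoF = 4196 × (4280 + √(4280² + 849²)) / 849 = 4196 × (4280 + 4363.39) / 849 ≈ 42718 mm.
Then N = f²/(c·h) = 84² / (0.059 × 42718) = 7056 / 2520.4 ≈ 2.80.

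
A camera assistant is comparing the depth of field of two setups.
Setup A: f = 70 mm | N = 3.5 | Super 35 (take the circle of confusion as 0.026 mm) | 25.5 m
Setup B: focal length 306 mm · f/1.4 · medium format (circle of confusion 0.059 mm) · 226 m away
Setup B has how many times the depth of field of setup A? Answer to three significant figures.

3.02

Setup A: H = 70²/(3.5×0.026) + 70 ≈ 53916.2 mm; DoF = Df − Dn = 48320 − 17320 ≈ 31000 mm.
Setup B: H = 306²/(1.4×0.059) + 306 ≈ 1133913.7 mm; DoF = Df − Dn = 282180 − 188476 ≈ 93704 mm.
Ratio = 93704 / 31000 ≈ 3.02.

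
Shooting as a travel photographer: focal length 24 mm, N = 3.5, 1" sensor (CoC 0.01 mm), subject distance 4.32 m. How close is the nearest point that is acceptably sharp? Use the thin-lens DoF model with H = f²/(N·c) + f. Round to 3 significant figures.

Hyperfocal distance H = f²/(N·c) + f = 24²/(3.5 × 0.01) + 24 = 576/0.035 + 24 ≈ 16481.1 mm ≈ 16.48 m.
Near limit Dn = s·(H − f)/(H + s − 2f) = 4320 × (16481.1 − 24) / (16481.1 + 4320 − 2 × 24) = 4320 × 16457.1 / 20753.1 ≈ 3425.7 mm ≈ 3.43 m.

3.43 m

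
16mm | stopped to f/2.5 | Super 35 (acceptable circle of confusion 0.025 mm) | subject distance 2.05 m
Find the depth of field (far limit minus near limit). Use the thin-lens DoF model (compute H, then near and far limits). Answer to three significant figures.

Hyperfocal distance H = f²/(N·c) + f = 16²/(2.5 × 0.025) + 16 = 256/0.0625 + 16 ≈ 4112.0 mm ≈ 4.112 m.
Near limit Dn = s·(H − f)/(H + s − 2f) = 2050 × (4112.0 − 16) / (4112.0 + 2050 − 2 × 16) = 2050 × 4096.0 / 6130.0 ≈ 1369.8 mm.
Far limit Df = s·(H − f)/(H − s) = 2050 × (4112.0 − 16) / (4112.0 − 2050) = 2050 × 4096.0 / 2062.0 ≈ 4072.2 mm.
Depth of field = Df − Dn = 4072.2 − 1369.8 ≈ 2702.4 mm ≈ 2.70 m.

2.70 m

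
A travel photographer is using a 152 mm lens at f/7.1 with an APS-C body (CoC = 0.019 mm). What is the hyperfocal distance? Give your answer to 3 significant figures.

Hyperfocal distance H = f²/(N·c) + f = 152²/(7.1 × 0.019) + 152 = 23104/0.1349 + 152 ≈ 171419.6 mm ≈ 171 m.

171 m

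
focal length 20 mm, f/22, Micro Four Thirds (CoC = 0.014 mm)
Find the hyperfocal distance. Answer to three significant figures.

Hyperfocal distance H = f²/(N·c) + f = 20²/(22 × 0.014) + 20 = 400/0.308 + 20 ≈ 1318.7 mm ≈ 1.32 m.

1.32 m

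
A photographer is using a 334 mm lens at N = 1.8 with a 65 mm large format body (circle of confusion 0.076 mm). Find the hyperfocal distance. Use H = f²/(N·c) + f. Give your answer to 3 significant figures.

816 m

Hyperfocal distance H = f²/(N·c) + f = 334²/(1.8 × 0.076) + 334 = 111556/0.1368 + 334 ≈ 815801.8 mm ≈ 816 m.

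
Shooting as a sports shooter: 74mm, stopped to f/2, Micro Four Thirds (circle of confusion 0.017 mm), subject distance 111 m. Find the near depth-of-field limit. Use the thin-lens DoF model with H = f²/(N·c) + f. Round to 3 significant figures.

65.7 m

Hyperfocal distance H = f²/(N·c) + f = 74²/(2 × 0.017) + 74 = 5476/0.034 + 74 ≈ 161132.8 mm ≈ 161.1 m.
Near limit Dn = s·(H − f)/(H + s − 2f) = 111000 × (161132.8 − 74) / (161132.8 + 111000 − 2 × 74) = 111000 × 161058.8 / 271984.8 ≈ 65730 mm ≈ 65.7 m.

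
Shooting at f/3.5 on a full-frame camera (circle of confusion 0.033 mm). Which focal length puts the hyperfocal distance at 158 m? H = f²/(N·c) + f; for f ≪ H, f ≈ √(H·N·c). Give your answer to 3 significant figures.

135 mm

From H = f²/(N·c) + f, with f ≪ H: f ≈ √(H·N·c) = √(158000 × 3.5 × 0.033) = √18249 ≈ 135.1 mm.
The +f correction barely moves this — solving exactly, f² + N·c·f − N·c·H = 0 ⇒ f = (−N·c + √((N·c)² + 4·N·c·H))/2 = (−0.1155 + √72996)/2 ≈ 135.03 mm, so f ≈ 135 mm.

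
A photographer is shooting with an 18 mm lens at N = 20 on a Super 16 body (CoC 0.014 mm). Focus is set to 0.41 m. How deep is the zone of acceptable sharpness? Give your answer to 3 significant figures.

Hyperfocal distance H = f²/(N·c) + f = 18²/(20 × 0.014) + 18 = 324/0.28 + 18 ≈ 1175.1 mm ≈ 1.175 m.
Near limit Dn = s·(H − f)/(H + s − 2f) = 410 × (1175.1 − 18) / (1175.1 + 410 − 2 × 18) = 410 × 1157.1 / 1549.1 ≈ 306.25 mm.
Far limit Df = s·(H − f)/(H − s) = 410 × (1175.1 − 18) / (1175.1 − 410) = 410 × 1157.1 / 765.1 ≈ 620.05 mm.
Depth of field = Df − Dn = 620.05 − 306.25 ≈ 313.80 mm.

314 mm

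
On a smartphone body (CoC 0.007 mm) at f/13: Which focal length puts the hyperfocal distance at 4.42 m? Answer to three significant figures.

20.0 mm

From H = f²/(N·c) + f, with f ≪ H: f ≈ √(H·N·c) = √(4420 × 13 × 0.007) = √402.22 ≈ 20.06 mm.
Exact: f² + N·c·f − N·c·H = 0 ⇒ f = (−N·c + √((N·c)² + 4·N·c·H))/2 = (−0.091 + √1608.9)/2 ≈ 20.010 mm ≈ 20.0 mm.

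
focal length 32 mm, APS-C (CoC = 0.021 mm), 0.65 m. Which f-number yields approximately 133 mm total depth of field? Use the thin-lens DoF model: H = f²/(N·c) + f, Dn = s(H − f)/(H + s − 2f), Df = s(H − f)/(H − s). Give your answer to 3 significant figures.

f/7.99

Write h = H − f = f²/(N·c). The thin-lens limits are Dn = s·h/(h + (s−f)) and Df = s·h/(h − (s−f)), so DoF = Df − Dn = 2·s·(s−f)·h / (h² − (s−f)²).
That is a quadratic in h: DoF·h² − 2·s·(s−f)·h − DoF·(s−f)² = 0 ⇒ h = (s−f)·(s + √(s² + DoF²)) / DoF = 618 × (650 + √(650² + 133²)) / 133 = 618 × (650 + 663.467) / 133 ≈ 6103.2 mm.
Then N = f²/(c·h) = 32² / (0.021 × 6103.2) = 1024 / 128.17 ≈ 7.99.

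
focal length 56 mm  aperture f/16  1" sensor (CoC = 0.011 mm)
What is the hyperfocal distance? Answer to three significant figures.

17.9 m

Hyperfocal distance H = f²/(N·c) + f = 56²/(16 × 0.011) + 56 = 3136/0.176 + 56 ≈ 17874.2 mm ≈ 17.9 m.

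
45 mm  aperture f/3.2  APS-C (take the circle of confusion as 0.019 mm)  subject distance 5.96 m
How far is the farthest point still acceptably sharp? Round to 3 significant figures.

7.25 m

Hyperfocal distance H = f²/(N·c) + f = 45²/(3.2 × 0.019) + 45 = 2025/0.0608 + 45 ≈ 33350.9 mm ≈ 33.35 m.
Far limit Df = s·(H − f)/(H − s) = 5960 × (33350.9 − 45) / (33350.9 − 5960) = 5960 × 33305.9 / 27390.9 ≈ 7247.0 mm ≈ 7.25 m.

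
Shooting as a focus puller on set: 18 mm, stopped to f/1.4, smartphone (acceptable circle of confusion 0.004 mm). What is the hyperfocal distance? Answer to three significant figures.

Hyperfocal distance H = f²/(N·c) + f = 18²/(1.4 × 0.004) + 18 = 324/0.0056 + 18 ≈ 57875.1 mm ≈ 57.9 m.

57.9 m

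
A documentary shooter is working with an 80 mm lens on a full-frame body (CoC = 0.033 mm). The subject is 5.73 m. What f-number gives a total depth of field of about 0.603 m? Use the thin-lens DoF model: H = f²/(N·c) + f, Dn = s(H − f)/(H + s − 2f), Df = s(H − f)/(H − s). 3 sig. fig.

f/1.80

Write h = H − f = f²/(N·c). The thin-lens limits are Dn = s·h/(h + (s−f)) and Df = s·h/(h − (s−f)), so DoF = Df − Dn = 2·s·(s−f)·h / (h² − (s−f)²).
That is a quadratic in h: DoF·h² − 2·s·(s−f)·h − DoF·(s−f)² = 0 ⇒ h = (s−f)·(s + √(s² + DoF²)) / DoF = 5650 × (5730 + √(5730² + 603²)) / 603 = 5650 × (5730 + 5761.64) / 603 ≈ 107675 mm.
Then N = f²/(c·h) = 80² / (0.033 × 107675) = 6400 / 3553.3 ≈ 1.80.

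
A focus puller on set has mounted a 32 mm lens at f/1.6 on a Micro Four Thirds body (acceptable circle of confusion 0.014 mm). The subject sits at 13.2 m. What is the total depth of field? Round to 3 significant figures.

8.29 m

Hyperfocal distance H = f²/(N·c) + f = 32²/(1.6 × 0.014) + 32 = 1024/0.0224 + 32 ≈ 45746.3 mm ≈ 45.75 m.
Near limit Dn = s·(H − f)/(H + s − 2f) = 13200 × (45746.3 − 32) / (45746.3 + 13200 − 2 × 32) = 13200 × 45714.3 / 58882.3 ≈ 10248.0 mm.
Far limit Df = s·(H − f)/(H − s) = 13200 × (45746.3 − 32) / (45746.3 − 13200) = 13200 × 45714.3 / 32546.3 ≈ 18540.6 mm.
Depth of field = Df − Dn = 18540.6 − 10248.0 ≈ 8292.6 mm ≈ 8.29 m.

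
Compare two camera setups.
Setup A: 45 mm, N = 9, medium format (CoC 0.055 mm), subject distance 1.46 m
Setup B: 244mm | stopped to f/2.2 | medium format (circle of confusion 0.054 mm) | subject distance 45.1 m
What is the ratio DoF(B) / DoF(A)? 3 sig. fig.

Setup A: H = 45²/(9×0.055) + 45 ≈ 4135.9 mm; DoF = Df − Dn = 2232.0 − 1084.8 ≈ 1147.2 mm.
Setup B: H = 244²/(2.2×0.054) + 244 ≈ 501388.8 mm; DoF = Df − Dn = 49533.6 − 41394.9 ≈ 8138.7 mm.
Ratio = 8138.7 / 1147.2 ≈ 7.09.

7.09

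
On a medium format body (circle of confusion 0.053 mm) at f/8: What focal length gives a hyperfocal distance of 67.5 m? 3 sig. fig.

From H = f²/(N·c) + f, with f ≪ H: f ≈ √(H·N·c) = √(67500 × 8 × 0.053) = √28620 ≈ 169.2 mm.
The +f correction barely moves this — solving exactly, f² + N·c·f − N·c·H = 0 ⇒ f = (−N·c + √((N·c)² + 4·N·c·H))/2 = (−0.424 + √114480)/2 ≈ 168.96 mm, so f ≈ 169 mm.

169 mm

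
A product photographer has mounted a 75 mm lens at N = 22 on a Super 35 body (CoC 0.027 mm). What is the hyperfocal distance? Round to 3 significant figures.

9.54 m

Hyperfocal distance H = f²/(N·c) + f = 75²/(22 × 0.027) + 75 = 5625/0.594 + 75 ≈ 9544.7 mm ≈ 9.54 m.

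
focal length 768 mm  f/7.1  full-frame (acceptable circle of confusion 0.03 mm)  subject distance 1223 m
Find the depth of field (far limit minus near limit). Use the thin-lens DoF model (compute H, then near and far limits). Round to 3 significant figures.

1340 m

Hyperfocal distance H = f²/(N·c) + f = 768²/(7.1 × 0.03) + 768 = 589824/0.213 + 768 ≈ 2769894.8 mm ≈ 2770 m.
Near limit Dn = s·(H − f)/(H + s − 2f) = 1223000 × (2769894.8 − 768) / (2769894.8 + 1223000 − 2 × 768) = 1223000 × 2769126.8 / 3991358.8 ≈ 848494 mm.
Far limit Df = s·(H − f)/(H − s) = 1223000 × (2769894.8 − 768) / (2769894.8 − 1223000) = 1223000 × 2769126.8 / 1546894.8 ≈ 2189316 mm.
Depth of field = Df − Dn = 2189316 − 848494 ≈ 1340822 mm ≈ 1340 m.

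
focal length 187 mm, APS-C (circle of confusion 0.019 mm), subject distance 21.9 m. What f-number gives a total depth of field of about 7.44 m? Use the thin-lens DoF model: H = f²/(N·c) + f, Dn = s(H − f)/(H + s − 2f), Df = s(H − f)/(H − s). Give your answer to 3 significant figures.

f/14

Write h = H − f = f²/(N·c). The thin-lens limits are Dn = s·h/(h + (s−f)) and Df = s·h/(h − (s−f)), so DoF = Df − Dn = 2·s·(s−f)·h / (h² − (s−f)²).
That is a quadratic in h: DoF·h² − 2·s·(s−f)·h − DoF·(s−f)² = 0 ⇒ h = (s−f)·(s + √(s² + DoF²)) / DoF = 21713 × (21900 + √(21900² + 7440²)) / 7440 = 21713 × (21900 + 23129.3) / 7440 ≈ 131414 mm.
Then N = f²/(c·h) = 187² / (0.019 × 131414) = 34969 / 2496.9 ≈ 14.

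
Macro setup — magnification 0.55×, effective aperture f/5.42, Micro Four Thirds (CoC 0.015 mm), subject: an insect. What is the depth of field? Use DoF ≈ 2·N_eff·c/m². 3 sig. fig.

At magnification m, DoF ≈ 2·N_eff·c/m² = 2 × 5.42 × 0.015 / 0.55² = 0.1626 / 0.3025 ≈ 0.538 mm.

0.538 mm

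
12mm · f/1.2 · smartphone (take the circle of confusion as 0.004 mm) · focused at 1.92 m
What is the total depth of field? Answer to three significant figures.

245 mm

Hyperfocal distance H = f²/(N·c) + f = 12²/(1.2 × 0.004) + 12 = 144/0.0048 + 12 ≈ 30012.0 mm ≈ 30.01 m.
Near limit Dn = s·(H − f)/(H + s − 2f) = 1920 × (30012.0 − 12) / (30012.0 + 1920 − 2 × 12) = 1920 × 30000.0 / 31908.0 ≈ 1805.19 mm.
Far limit Df = s·(H − f)/(H − s) = 1920 × (30012.0 − 12) / (30012.0 − 1920) = 1920 × 30000.0 / 28092.0 ≈ 2050.41 mm.
Depth of field = Df − Dn = 2050.41 − 1805.19 ≈ 245.22 mm.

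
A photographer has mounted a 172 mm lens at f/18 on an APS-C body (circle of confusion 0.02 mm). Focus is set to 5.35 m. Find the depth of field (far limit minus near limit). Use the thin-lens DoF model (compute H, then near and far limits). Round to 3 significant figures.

0.677 m

Hyperfocal distance H = f²/(N·c) + f = 172²/(18 × 0.02) + 172 = 29584/0.36 + 172 ≈ 82349.8 mm ≈ 82.35 m.
Near limit Dn = s·(H − f)/(H + s − 2f) = 5350 × (82349.8 − 172) / (82349.8 + 5350 − 2 × 172) = 5350 × 82177.8 / 87355.8 ≈ 5032.88 mm.
Far limit Df = s·(H − f)/(H − s) = 5350 × (82349.8 − 172) / (82349.8 − 5350) = 5350 × 82177.8 / 76999.8 ≈ 5709.77 mm.
Depth of field = Df − Dn = 5709.77 − 5032.88 ≈ 676.89 mm ≈ 0.677 m.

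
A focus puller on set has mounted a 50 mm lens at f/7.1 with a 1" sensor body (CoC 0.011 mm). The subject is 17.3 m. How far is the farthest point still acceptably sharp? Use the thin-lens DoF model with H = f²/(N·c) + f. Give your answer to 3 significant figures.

Hyperfocal distance H = f²/(N·c) + f = 50²/(7.1 × 0.011) + 50 = 2500/0.0781 + 50 ≈ 32060.2 mm ≈ 32.06 m.
Far limit Df = s·(H − f)/(H − s) = 17300 × (32060.2 − 50) / (32060.2 − 17300) = 17300 × 32010.2 / 14760.2 ≈ 37518 mm ≈ 37.5 m.

37.5 m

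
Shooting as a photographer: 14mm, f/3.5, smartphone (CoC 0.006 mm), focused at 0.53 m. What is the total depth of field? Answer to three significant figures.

58.8 mm

Hyperfocal distance H = f²/(N·c) + f = 14²/(3.5 × 0.006) + 14 = 196/0.021 + 14 ≈ 9347.3 mm ≈ 9.347 m.
Near limit Dn = s·(H − f)/(H + s − 2f) = 530 × (9347.3 − 14) / (9347.3 + 530 − 2 × 14) = 530 × 9333.3 / 9849.3 ≈ 502.234 mm.
Far limit Df = s·(H − f)/(H − s) = 530 × (9347.3 − 14) / (9347.3 − 530) = 530 × 9333.3 / 8817.3 ≈ 561.016 mm.
Depth of field = Df − Dn = 561.016 − 502.234 ≈ 58.782 mm.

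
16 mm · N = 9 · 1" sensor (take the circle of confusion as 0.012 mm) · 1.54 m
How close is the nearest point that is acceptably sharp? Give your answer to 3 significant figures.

0.937 m

Hyperfocal distance H = f²/(N·c) + f = 16²/(9 × 0.012) + 16 = 256/0.108 + 16 ≈ 2386.4 mm ≈ 2.386 m.
Near limit Dn = s·(H − f)/(H + s − 2f) = 1540 × (2386.4 − 16) / (2386.4 + 1540 − 2 × 16) = 1540 × 2370.4 / 3894.4 ≈ 937.35 mm ≈ 0.937 m.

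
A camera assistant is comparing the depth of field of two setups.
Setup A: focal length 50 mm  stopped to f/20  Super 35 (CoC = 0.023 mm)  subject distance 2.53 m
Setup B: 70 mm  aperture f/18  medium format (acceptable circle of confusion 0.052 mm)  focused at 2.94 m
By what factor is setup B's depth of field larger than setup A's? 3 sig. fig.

Setup A: H = 50²/(20×0.023) + 50 ≈ 5484.8 mm; DoF = Df − Dn = 4653.5 − 1737.3 ≈ 2916.2 mm.
Setup B: H = 70²/(18×0.052) + 70 ≈ 5305.0 mm; DoF = Df − Dn = 6507.7 − 1898.9 ≈ 4608.8 mm.
Ratio = 4608.8 / 2916.2 ≈ 1.58.

1.58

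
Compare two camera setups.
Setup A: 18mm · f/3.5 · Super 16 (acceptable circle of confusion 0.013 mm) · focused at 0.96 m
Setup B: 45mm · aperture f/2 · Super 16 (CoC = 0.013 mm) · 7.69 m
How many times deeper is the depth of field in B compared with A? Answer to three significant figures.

Setup A: H = 18²/(3.5×0.013) + 18 ≈ 7138.9 mm; DoF = Df − Dn = 1106.36 − 847.84 ≈ 258.52 mm.
Setup B: H = 45²/(2×0.013) + 45 ≈ 77929.6 mm; DoF = Df − Dn = 8527.0 − 7002.6 ≈ 1524.4 mm.
Ratio = 1524.4 / 258.52 ≈ 5.90.

5.90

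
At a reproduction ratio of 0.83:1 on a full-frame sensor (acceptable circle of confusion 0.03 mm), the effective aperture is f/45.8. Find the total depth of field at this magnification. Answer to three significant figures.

3.99 mm

At magnification m, DoF ≈ 2·N_eff·c/m² = 2 × 45.8 × 0.03 / 0.83² = 2.748 / 0.6889 ≈ 3.99 mm.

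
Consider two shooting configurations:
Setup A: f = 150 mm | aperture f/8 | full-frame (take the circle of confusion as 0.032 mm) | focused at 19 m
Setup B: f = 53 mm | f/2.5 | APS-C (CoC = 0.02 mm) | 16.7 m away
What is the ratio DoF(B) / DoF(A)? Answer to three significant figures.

1.27

Setup A: H = 150²/(8×0.032) + 150 ≈ 88040.6 mm; DoF = Df − Dn = 24187.5 − 15644.7 ≈ 8542.8 mm.
Setup B: H = 53²/(2.5×0.02) + 53 ≈ 56233.0 mm; DoF = Df − Dn = 23732 − 12883 ≈ 10849 mm.
Ratio = 10849 / 8542.8 ≈ 1.27.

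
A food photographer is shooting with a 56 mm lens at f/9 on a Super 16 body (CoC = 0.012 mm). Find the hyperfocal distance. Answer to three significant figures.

Hyperfocal distance H = f²/(N·c) + f = 56²/(9 × 0.012) + 56 = 3136/0.108 + 56 ≈ 29093.0 mm ≈ 29.1 m.

29.1 m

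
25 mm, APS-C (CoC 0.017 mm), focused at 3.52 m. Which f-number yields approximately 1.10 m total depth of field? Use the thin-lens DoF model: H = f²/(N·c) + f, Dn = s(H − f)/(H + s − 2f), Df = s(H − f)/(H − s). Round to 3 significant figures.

Write h = H − f = f²/(N·c). The thin-lens limits are Dn = s·h/(h + (s−f)) and Df = s·h/(h − (s−f)), so DoF = Df − Dn = 2·s·(s−f)·h / (h² − (s−f)²).
That is a quadratic in h: DoF·h² − 2·s·(s−f)·h − DoF·(s−f)² = 0 ⇒ h = (s−f)·(s + √(s² + DoF²)) / DoF = 3495 × (3520 + √(3520² + 1100²)) / 1100 = 3495 × (3520 + 3687.87) / 1100 ≈ 22901 mm.
Then N = f²/(c·h) = 25² / (0.017 × 22901) = 625 / 389.32 ≈ 1.61.

f/1.61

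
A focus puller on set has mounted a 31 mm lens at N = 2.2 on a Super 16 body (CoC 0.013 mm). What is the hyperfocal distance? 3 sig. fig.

Hyperfocal distance H = f²/(N·c) + f = 31²/(2.2 × 0.013) + 31 = 961/0.0286 + 31 ≈ 33632.4 mm ≈ 33.6 m.

33.6 m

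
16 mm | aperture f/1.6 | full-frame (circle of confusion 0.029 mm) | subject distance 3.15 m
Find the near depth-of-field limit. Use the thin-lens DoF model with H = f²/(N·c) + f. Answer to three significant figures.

Hyperfocal distance H = f²/(N·c) + f = 16²/(1.6 × 0.029) + 16 = 256/0.0464 + 16 ≈ 5533.2 mm ≈ 5.533 m.
Near limit Dn = s·(H − f)/(H + s − 2f) = 3150 × (5533.2 − 16) / (5533.2 + 3150 − 2 × 16) = 3150 × 5517.2 / 8651.2 ≈ 2008.9 mm ≈ 2.01 m.

2.01 m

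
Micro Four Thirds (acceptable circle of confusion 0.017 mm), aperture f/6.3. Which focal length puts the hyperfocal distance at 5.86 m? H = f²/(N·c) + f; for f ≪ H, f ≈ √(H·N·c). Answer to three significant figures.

25.0 mm

From H = f²/(N·c) + f, with f ≪ H: f ≈ √(H·N·c) = √(5860 × 6.3 × 0.017) = √627.61 ≈ 25.05 mm.
Exact: f² + N·c·f − N·c·H = 0 ⇒ f = (−N·c + √((N·c)² + 4·N·c·H))/2 = (−0.1071 + √2510.4)/2 ≈ 24.999 mm ≈ 25.0 mm.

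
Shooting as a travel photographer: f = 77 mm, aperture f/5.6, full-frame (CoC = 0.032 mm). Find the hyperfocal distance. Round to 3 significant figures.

Hyperfocal distance H = f²/(N·c) + f = 77²/(5.6 × 0.032) + 77 = 5929/0.1792 + 77 ≈ 33162.9 mm ≈ 33.2 m.

33.2 m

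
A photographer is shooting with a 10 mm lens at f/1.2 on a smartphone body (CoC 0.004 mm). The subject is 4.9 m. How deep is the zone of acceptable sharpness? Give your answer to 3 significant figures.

2.43 m

Hyperfocal distance H = f²/(N·c) + f = 10²/(1.2 × 0.004) + 10 = 100/0.0048 + 10 ≈ 20843.3 mm ≈ 20.84 m.
Near limit Dn = s·(H − f)/(H + s − 2f) = 4900 × (20843.3 − 10) / (20843.3 + 4900 − 2 × 10) = 4900 × 20833.3 / 25723.3 ≈ 3968.5 mm.
Far limit Df = s·(H − f)/(H − s) = 4900 × (20843.3 − 10) / (20843.3 − 4900) = 4900 × 20833.3 / 15943.3 ≈ 6402.9 mm.
Depth of field = Df − Dn = 6402.9 − 3968.5 ≈ 2434.4 mm ≈ 2.43 m.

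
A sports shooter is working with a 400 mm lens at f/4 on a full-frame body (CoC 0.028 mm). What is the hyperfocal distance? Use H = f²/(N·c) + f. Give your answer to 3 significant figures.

Hyperfocal distance H = f²/(N·c) + f = 400²/(4 × 0.028) + 400 = 160000/0.112 + 400 ≈ 1428971.4 mm ≈ 1430 m.

1430 m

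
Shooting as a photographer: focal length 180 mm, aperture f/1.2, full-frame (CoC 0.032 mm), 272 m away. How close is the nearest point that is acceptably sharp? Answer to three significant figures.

206 m

Hyperfocal distance H = f²/(N·c) + f = 180²/(1.2 × 0.032) + 180 = 32400/0.0384 + 180 ≈ 843930.0 mm ≈ 843.9 m.
Near limit Dn = s·(H − f)/(H + s − 2f) = 272000 × (843930.0 − 180) / (843930.0 + 272000 − 2 × 180) = 272000 × 843750.0 / 1115570.0 ≈ 205724 mm ≈ 206 m.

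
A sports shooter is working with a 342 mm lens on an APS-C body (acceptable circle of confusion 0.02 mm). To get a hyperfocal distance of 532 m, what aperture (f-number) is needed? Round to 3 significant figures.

f/11

Rearrange H = f²/(N·c) + f for N: N = f² / ((H − f)·c).
N = 342² / ((532000 − 342) × 0.02) = 116964 / 10633 ≈ 11.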